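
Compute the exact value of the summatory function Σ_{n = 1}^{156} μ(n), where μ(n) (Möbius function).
Σ_{n ≤ 156} μ(n) = -1

Compute μ(n) for each 1 ≤ n ≤ 156: μ(1) = 1, μ(2) = -1, μ(3) = -1, μ(4) = 0, μ(5) = -1, μ(6) = 1, μ(7) = -1, μ(8) = 0, μ(9) = 0, μ(10) = 1, μ(11) = -1, μ(12) = 0, μ(13) = -1, μ(14) = 1, μ(15) = 1, μ(16) = 0, μ(17) = -1, μ(18) = 0, μ(19) = -1, μ(20) = 0, μ(21) = 1, μ(22) = 1, μ(23) = -1, μ(24) = 0, μ(25) = 0, μ(26) = 1, μ(27) = 0, μ(28) = 0, μ(29) = -1, μ(30) = -1, μ(31) = -1, μ(32) = 0, μ(33) = 1, μ(34) = 1, μ(35) = 1, μ(36) = 0, μ(37) = -1, μ(38) = 1, μ(39) = 1, μ(40) = 0, μ(41) = -1, μ(42) = -1, μ(43) = -1, μ(44) = 0, μ(45) = 0, μ(46) = 1, μ(47) = -1, μ(48) = 0, μ(49) = 0, μ(50) = 0, μ(51) = 1, μ(52) = 0, μ(53) = -1, μ(54) = 0, μ(55) = 1, μ(56) = 0, μ(57) = 1, μ(58) = 1, μ(59) = -1, μ(60) = 0, μ(61) = -1, μ(62) = 1, μ(63) = 0, μ(64) = 0, μ(65) = 1, μ(66) = -1, μ(67) = -1, μ(68) = 0, μ(69) = 1, μ(70) = -1, μ(71) = -1, μ(72) = 0, μ(73) = -1, μ(74) = 1, μ(75) = 0, μ(76) = 0, μ(77) = 1, μ(78) = -1, μ(79) = -1, μ(80) = 0, μ(81) = 0, μ(82) = 1, μ(83) = -1, μ(84) = 0, μ(85) = 1, μ(86) = 1, μ(87) = 1, μ(88) = 0, μ(89) = -1, μ(90) = 0, μ(91) = 1, μ(92) = 0, μ(93) = 1, μ(94) = 1, μ(95) = 1, μ(96) = 0, μ(97) = -1, μ(98) = 0, μ(99) = 0, μ(100) = 0, μ(101) = -1, μ(102) = -1, μ(103) = -1, μ(104) = 0, μ(105) = -1, μ(106) = 1, μ(107) = -1, μ(108) = 0, μ(109) = -1, μ(110) = -1, μ(111) = 1, μ(112) = 0, μ(113) = -1, μ(114) = -1, μ(115) = 1, μ(116) = 0, μ(117) = 0, μ(118) = 1, μ(119) = 1, μ(120) = 0, μ(121) = 0, μ(122) = 1, μ(123) = 1, μ(124) = 0, μ(125) = 0, μ(126) = 0, μ(127) = -1, μ(128) = 0, μ(129) = 1, μ(130) = -1, μ(131) = -1, μ(132) = 0, μ(133) = 1, μ(134) = 1, μ(135) = 0, μ(136) = 0, μ(137) = -1, μ(138) = -1, μ(139) = -1, μ(140) = 0, μ(141) = 1, μ(142) = 1, μ(143) = 1, μ(144) = 0, μ(145) = 1, μ(146) = 1, μ(147) = 0, μ(148) = 0, μ(149) = -1, μ(150) = 0, μ(151) = -1, μ(152) = 0, μ(153) = 0, μ(154) = -1, μ(155) = 1, μ(156) = 0. Summing all 156 values: -1. (Mertens function M(x) = Σ_{n ≤ x} μ(n); on average M(x) should be small (PNT ⟺ M(x) = o(x)).)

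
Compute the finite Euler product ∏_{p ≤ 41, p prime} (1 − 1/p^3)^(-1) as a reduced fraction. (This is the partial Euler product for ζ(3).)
∏ = 146179583280100194365681354929/121615573969288081570641739776

The primes p ≤ 41 are [2, 3, 5, 7, 11, 13, 17, 19, 23, 29, 31, 37, 41]. For each prime, (1 − 1/p^3)^(-1) = p^3 / (p^3 − 1). The product is (1 − 1/2^3)^(-1), (1 − 1/3^3)^(-1), (1 − 1/5^3)^(-1), (1 − 1/7^3)^(-1), (1 − 1/11^3)^(-1), (1 − 1/13^3)^(-1), (1 − 1/17^3)^(-1), (1 − 1/19^3)^(-1), (1 − 1/23^3)^(-1), (1 − 1/29^3)^(-1), (1 − 1/31^3)^(-1), (1 − 1/37^3)^(-1), (1 − 1/41^3)^(-1) = ∏ p^3 / (p^3 − 1) = 146179583280100194365681354929/121615573969288081570641739776.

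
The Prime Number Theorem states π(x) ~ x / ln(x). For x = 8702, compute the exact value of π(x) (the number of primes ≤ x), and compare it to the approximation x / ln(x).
π(8702) = 1084;  x/ln(x) ≈ 959.29;  relative error ≈ 11.50%.

Directly count primes up to 8702: π(8702) = 1084. The PNT approximation gives 8702/ln(8702) ≈ 8702/9.07131 ≈ 959.29. Relative error (π(x) − x/ln(x)) / π(x) ≈ 11.50%; the approximation is known to undercount slightly (Li(x) is a better estimate).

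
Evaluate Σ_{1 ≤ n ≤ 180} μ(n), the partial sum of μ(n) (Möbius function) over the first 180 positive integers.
Σ_{n ≤ 180} μ(n) = -3

Compute μ(n) for each 1 ≤ n ≤ 180: μ(1) = 1, μ(2) = -1, μ(3) = -1, μ(4) = 0, μ(5) = -1, μ(6) = 1, μ(7) = -1, μ(8) = 0, μ(9) = 0, μ(10) = 1, μ(11) = -1, μ(12) = 0, μ(13) = -1, μ(14) = 1, μ(15) = 1, μ(16) = 0, μ(17) = -1, μ(18) = 0, μ(19) = -1, μ(20) = 0, μ(21) = 1, μ(22) = 1, μ(23) = -1, μ(24) = 0, μ(25) = 0, μ(26) = 1, μ(27) = 0, μ(28) = 0, μ(29) = -1, μ(30) = -1, μ(31) = -1, μ(32) = 0, μ(33) = 1, μ(34) = 1, μ(35) = 1, μ(36) = 0, μ(37) = -1, μ(38) = 1, μ(39) = 1, μ(40) = 0, μ(41) = -1, μ(42) = -1, μ(43) = -1, μ(44) = 0, μ(45) = 0, μ(46) = 1, μ(47) = -1, μ(48) = 0, μ(49) = 0, μ(50) = 0, μ(51) = 1, μ(52) = 0, μ(53) = -1, μ(54) = 0, μ(55) = 1, μ(56) = 0, μ(57) = 1, μ(58) = 1, μ(59) = -1, μ(60) = 0, μ(61) = -1, μ(62) = 1, μ(63) = 0, μ(64) = 0, μ(65) = 1, μ(66) = -1, μ(67) = -1, μ(68) = 0, μ(69) = 1, μ(70) = -1, μ(71) = -1, μ(72) = 0, μ(73) = -1, μ(74) = 1, μ(75) = 0, μ(76) = 0, μ(77) = 1, μ(78) = -1, μ(79) = -1, μ(80) = 0, μ(81) = 0, μ(82) = 1, μ(83) = -1, μ(84) = 0, μ(85) = 1, μ(86) = 1, μ(87) = 1, μ(88) = 0, μ(89) = -1, μ(90) = 0, μ(91) = 1, μ(92) = 0, μ(93) = 1, μ(94) = 1, μ(95) = 1, μ(96) = 0, μ(97) = -1, μ(98) = 0, μ(99) = 0, μ(100) = 0, μ(101) = -1, μ(102) = -1, μ(103) = -1, μ(104) = 0, μ(105) = -1, μ(106) = 1, μ(107) = -1, μ(108) = 0, μ(109) = -1, μ(110) = -1, μ(111) = 1, μ(112) = 0, μ(113) = -1, μ(114) = -1, μ(115) = 1, μ(116) = 0, μ(117) = 0, μ(118) = 1, μ(119) = 1, μ(120) = 0, μ(121) = 0, μ(122) = 1, μ(123) = 1, μ(124) = 0, μ(125) = 0, μ(126) = 0, μ(127) = -1, μ(128) = 0, μ(129) = 1, μ(130) = -1, μ(131) = -1, μ(132) = 0, μ(133) = 1, μ(134) = 1, μ(135) = 0, μ(136) = 0, μ(137) = -1, μ(138) = -1, μ(139) = -1, μ(140) = 0, μ(141) = 1, μ(142) = 1, μ(143) = 1, μ(144) = 0, μ(145) = 1, μ(146) = 1, μ(147) = 0, μ(148) = 0, μ(149) = -1, μ(150) = 0, μ(151) = -1, μ(152) = 0, μ(153) = 0, μ(154) = -1, μ(155) = 1, μ(156) = 0, μ(157) = -1, μ(158) = 1, μ(159) = 1, μ(160) = 0, μ(161) = 1, μ(162) = 0, μ(163) = -1, μ(164) = 0, μ(165) = -1, μ(166) = 1, μ(167) = -1, μ(168) = 0, μ(169) = 0, μ(170) = -1, μ(171) = 0, μ(172) = 0, μ(173) = -1, μ(174) = -1, μ(175) = 0, μ(176) = 0, μ(177) = 1, μ(178) = 1, μ(179) = -1, μ(180) = 0. Summing all 180 values: -3. (Mertens function M(x) = Σ_{n ≤ x} μ(n); on average M(x) should be small (PNT ⟺ M(x) = o(x)).)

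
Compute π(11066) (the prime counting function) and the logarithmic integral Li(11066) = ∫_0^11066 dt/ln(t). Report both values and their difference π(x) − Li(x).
π(11066) = 1340;  Li(11066) ≈ 1361.23;  π(x) − Li(x) ≈ -21.23.

Direct count of primes ≤ 11066 gives π(11066) = 1340. Numerical evaluation of the logarithmic integral gives Li(11066) ≈ 1361.23. The difference π(x) − Li(x) ≈ -21.23 is typically negative for small/moderate x (Li(x) overestimates), though Littlewood's theorem shows this sign changes infinitely often.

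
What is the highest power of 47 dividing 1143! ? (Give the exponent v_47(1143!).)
v_47(1143!) = 24

Legendre's formula: v_p(n!) = Σ_{k ≥ 1} ⌊n / p^k⌋. For p = 47, n = 1143, the terms are:
  ⌊1143/47^1⌋ = ⌊1143/47⌋ = 24
(the next term ⌊1143/47^2⌋ = 0, terminating the sum). Summing: v_47(1143!) = 24 = 24.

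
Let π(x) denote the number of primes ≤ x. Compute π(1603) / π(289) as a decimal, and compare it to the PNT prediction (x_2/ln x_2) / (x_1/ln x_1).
π(1603)/π(289) = 252/61 ≈ 4.1311;  PNT prediction ≈ 4.2590.

π(289) = 61 and π(1603) = 252, so π(1603)/π(289) ≈ 4.1311. The PNT-predicted ratio is (1603/ln(1603)) / (289/ln(289)) ≈ 4.2590. The two agree to within a few percent, as expected.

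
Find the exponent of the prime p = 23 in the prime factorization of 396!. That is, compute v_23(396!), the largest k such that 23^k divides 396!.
v_23(396!) = 17

Legendre's formula: v_p(n!) = Σ_{k ≥ 1} ⌊n / p^k⌋. For p = 23, n = 396, the terms are:
  ⌊396/23^1⌋ = ⌊396/23⌋ = 17
(the next term ⌊396/23^2⌋ = 0, terminating the sum). Summing: v_23(396!) = 17 = 17.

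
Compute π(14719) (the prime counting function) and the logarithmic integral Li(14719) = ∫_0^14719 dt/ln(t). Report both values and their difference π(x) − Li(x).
π(14719) = 1722;  Li(14719) ≈ 1747.37;  π(x) − Li(x) ≈ -25.37.

Direct count of primes ≤ 14719 gives π(14719) = 1722. Numerical evaluation of the logarithmic integral gives Li(14719) ≈ 1747.37. The difference π(x) − Li(x) ≈ -25.37 is typically negative for small/moderate x (Li(x) overestimates), though Littlewood's theorem shows this sign changes infinitely often.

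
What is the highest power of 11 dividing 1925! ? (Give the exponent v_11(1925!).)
v_11(1925!) = 191

Legendre's formula: v_p(n!) = Σ_{k ≥ 1} ⌊n / p^k⌋. For p = 11, n = 1925, the terms are:
  ⌊1925/11^1⌋ = ⌊1925/11⌋ = 175
  ⌊1925/11^2⌋ = ⌊1925/121⌋ = 15
  ⌊1925/11^3⌋ = ⌊1925/1331⌋ = 1
(the next term ⌊1925/11^4⌋ = 0, terminating the sum). Summing: v_11(1925!) = 175 + 15 + 1 = 191.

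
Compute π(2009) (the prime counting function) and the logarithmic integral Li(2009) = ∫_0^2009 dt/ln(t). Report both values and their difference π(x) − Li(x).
π(2009) = 304;  Li(2009) ≈ 315.99;  π(x) − Li(x) ≈ -11.99.

Direct count of primes ≤ 2009 gives π(2009) = 304. Numerical evaluation of the logarithmic integral gives Li(2009) ≈ 315.99. The difference π(x) − Li(x) ≈ -11.99 is typically negative for small/moderate x (Li(x) overestimates), though Littlewood's theorem shows this sign changes infinitely often.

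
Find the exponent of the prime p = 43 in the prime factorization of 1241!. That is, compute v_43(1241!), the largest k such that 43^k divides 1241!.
v_43(1241!) = 28

Legendre's formula: v_p(n!) = Σ_{k ≥ 1} ⌊n / p^k⌋. For p = 43, n = 1241, the terms are:
  ⌊1241/43^1⌋ = ⌊1241/43⌋ = 28
(the next term ⌊1241/43^2⌋ = 0, terminating the sum). Summing: v_43(1241!) = 28 = 28.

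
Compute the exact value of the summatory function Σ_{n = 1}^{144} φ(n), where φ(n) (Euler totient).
Σ_{n ≤ 144} φ(n) = 6330

Compute φ(n) for each 1 ≤ n ≤ 144: φ(1) = 1, φ(2) = 1, φ(3) = 2, φ(4) = 2, φ(5) = 4, φ(6) = 2, φ(7) = 6, φ(8) = 4, φ(9) = 6, φ(10) = 4, φ(11) = 10, φ(12) = 4, φ(13) = 12, φ(14) = 6, φ(15) = 8, φ(16) = 8, φ(17) = 16, φ(18) = 6, φ(19) = 18, φ(20) = 8, φ(21) = 12, φ(22) = 10, φ(23) = 22, φ(24) = 8, φ(25) = 20, φ(26) = 12, φ(27) = 18, φ(28) = 12, φ(29) = 28, φ(30) = 8, φ(31) = 30, φ(32) = 16, φ(33) = 20, φ(34) = 16, φ(35) = 24, φ(36) = 12, φ(37) = 36, φ(38) = 18, φ(39) = 24, φ(40) = 16, φ(41) = 40, φ(42) = 12, φ(43) = 42, φ(44) = 20, φ(45) = 24, φ(46) = 22, φ(47) = 46, φ(48) = 16, φ(49) = 42, φ(50) = 20, φ(51) = 32, φ(52) = 24, φ(53) = 52, φ(54) = 18, φ(55) = 40, φ(56) = 24, φ(57) = 36, φ(58) = 28, φ(59) = 58, φ(60) = 16, φ(61) = 60, φ(62) = 30, φ(63) = 36, φ(64) = 32, φ(65) = 48, φ(66) = 20, φ(67) = 66, φ(68) = 32, φ(69) = 44, φ(70) = 24, φ(71) = 70, φ(72) = 24, φ(73) = 72, φ(74) = 36, φ(75) = 40, φ(76) = 36, φ(77) = 60, φ(78) = 24, φ(79) = 78, φ(80) = 32, φ(81) = 54, φ(82) = 40, φ(83) = 82, φ(84) = 24, φ(85) = 64, φ(86) = 42, φ(87) = 56, φ(88) = 40, φ(89) = 88, φ(90) = 24, φ(91) = 72, φ(92) = 44, φ(93) = 60, φ(94) = 46, φ(95) = 72, φ(96) = 32, φ(97) = 96, φ(98) = 42, φ(99) = 60, φ(100) = 40, φ(101) = 100, φ(102) = 32, φ(103) = 102, φ(104) = 48, φ(105) = 48, φ(106) = 52, φ(107) = 106, φ(108) = 36, φ(109) = 108, φ(110) = 40, φ(111) = 72, φ(112) = 48, φ(113) = 112, φ(114) = 36, φ(115) = 88, φ(116) = 56, φ(117) = 72, φ(118) = 58, φ(119) = 96, φ(120) = 32, φ(121) = 110, φ(122) = 60, φ(123) = 80, φ(124) = 60, φ(125) = 100, φ(126) = 36, φ(127) = 126, φ(128) = 64, φ(129) = 84, φ(130) = 48, φ(131) = 130, φ(132) = 40, φ(133) = 108, φ(134) = 66, φ(135) = 72, φ(136) = 64, φ(137) = 136, φ(138) = 44, φ(139) = 138, φ(140) = 48, φ(141) = 92, φ(142) = 70, φ(143) = 120, φ(144) = 48. Summing all 144 values: 6330. (Average order: Σ_{n ≤ x} φ(n) ~ (3/π²) x². For x = 144, (3/π²)·144² ≈ 6302.99.)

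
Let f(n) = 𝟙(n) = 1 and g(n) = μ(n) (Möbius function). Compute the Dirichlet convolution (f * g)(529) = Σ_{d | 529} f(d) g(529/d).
(𝟙 * μ)(529) = 0

Divisors of 529: [1, 23, 529]. For each d | 529:
  d = 1: 𝟙(1) · μ(529/1) = 1 · 0 = 0
  d = 23: 𝟙(23) · μ(529/23) = 1 · -1 = -1
  d = 529: 𝟙(529) · μ(529/529) = 1 · 1 = 1
Summing: (𝟙 * μ)(529) = 0 + -1 + 1 = 0.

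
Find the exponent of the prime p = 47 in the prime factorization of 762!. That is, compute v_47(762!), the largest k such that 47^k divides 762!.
v_47(762!) = 16

Legendre's formula: v_p(n!) = Σ_{k ≥ 1} ⌊n / p^k⌋. For p = 47, n = 762, the terms are:
  ⌊762/47^1⌋ = ⌊762/47⌋ = 16
(the next term ⌊762/47^2⌋ = 0, terminating the sum). Summing: v_47(762!) = 16 = 16.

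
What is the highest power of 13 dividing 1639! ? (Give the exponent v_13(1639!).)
v_13(1639!) = 135

Legendre's formula: v_p(n!) = Σ_{k ≥ 1} ⌊n / p^k⌋. For p = 13, n = 1639, the terms are:
  ⌊1639/13^1⌋ = ⌊1639/13⌋ = 126
  ⌊1639/13^2⌋ = ⌊1639/169⌋ = 9
(the next term ⌊1639/13^3⌋ = 0, terminating the sum). Summing: v_13(1639!) = 126 + 9 = 135.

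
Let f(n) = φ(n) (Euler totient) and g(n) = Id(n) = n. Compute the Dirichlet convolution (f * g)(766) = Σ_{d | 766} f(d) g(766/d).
(φ * Id)(766) = 2295

Divisors of 766: [1, 2, 383, 766]. For each d | 766:
  d = 1: φ(1) · Id(766/1) = 1 · 766 = 766
  d = 2: φ(2) · Id(766/2) = 1 · 383 = 383
  d = 383: φ(383) · Id(766/383) = 382 · 2 = 764
  d = 766: φ(766) · Id(766/766) = 382 · 1 = 382
Summing: (φ * Id)(766) = 766 + 383 + 764 + 382 = 2295.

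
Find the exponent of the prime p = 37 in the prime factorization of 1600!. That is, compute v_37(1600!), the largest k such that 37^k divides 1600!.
v_37(1600!) = 44

Legendre's formula: v_p(n!) = Σ_{k ≥ 1} ⌊n / p^k⌋. For p = 37, n = 1600, the terms are:
  ⌊1600/37^1⌋ = ⌊1600/37⌋ = 43
  ⌊1600/37^2⌋ = ⌊1600/1369⌋ = 1
(the next term ⌊1600/37^3⌋ = 0, terminating the sum). Summing: v_37(1600!) = 43 + 1 = 44.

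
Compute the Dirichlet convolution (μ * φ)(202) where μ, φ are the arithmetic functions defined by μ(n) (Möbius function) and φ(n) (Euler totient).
(μ * φ)(202) = 0

Divisors of 202: [1, 2, 101, 202]. For each d | 202:
  d = 1: μ(1) · φ(202/1) = 1 · 100 = 100
  d = 2: μ(2) · φ(202/2) = -1 · 100 = -100
  d = 101: μ(101) · φ(202/101) = -1 · 1 = -1
  d = 202: μ(202) · φ(202/202) = 1 · 1 = 1
Summing: (μ * φ)(202) = 100 + -100 + -1 + 1 = 0.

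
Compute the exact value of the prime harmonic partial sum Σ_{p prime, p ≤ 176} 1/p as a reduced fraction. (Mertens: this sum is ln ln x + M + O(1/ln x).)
Σ 1/p = 319420215161551700804173656907103406301944826032199624513259054823197/166589903787325219380851695350896256250980509594874862046961683989710

π(176) = 40, so the primes ≤ 176 are [2, 3, 5, 7, 11, 13, 17, 19, 23, 29, 31, 37, 41, 43, 47, 53, 59, 61, 67, 71, 73, 79, 83, 89, 97, 101, 103, 107, 109, 113, 127, 131, 137, 139, 149, 151, 157, 163, 167, 173]. Summing 1/p over these primes: 319420215161551700804173656907103406301944826032199624513259054823197/166589903787325219380851695350896256250980509594874862046961683989710 ≈ 1.9174. Mertens estimate ln ln(176) + 0.2615 ≈ 1.9045.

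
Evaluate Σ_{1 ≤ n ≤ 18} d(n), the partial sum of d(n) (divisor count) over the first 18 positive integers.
Σ_{n ≤ 18} d(n) = 58

Compute d(n) for each 1 ≤ n ≤ 18: d(1) = 1, d(2) = 2, d(3) = 2, d(4) = 3, d(5) = 2, d(6) = 4, d(7) = 2, d(8) = 4, d(9) = 3, d(10) = 4, d(11) = 2, d(12) = 6, d(13) = 2, d(14) = 4, d(15) = 4, d(16) = 5, d(17) = 2, d(18) = 6. Summing all 18 values: 58. (Dirichlet's divisor formula: Σ_{n ≤ x} d(n) = x ln(x) + (2γ − 1) x + O(√x). For x = 18, the asymptotic estimate is ≈ 54.81.)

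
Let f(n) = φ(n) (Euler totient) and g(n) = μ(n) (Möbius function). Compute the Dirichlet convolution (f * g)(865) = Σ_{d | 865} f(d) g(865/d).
(φ * μ)(865) = 513

Divisors of 865: [1, 5, 173, 865]. For each d | 865:
  d = 1: φ(1) · μ(865/1) = 1 · 1 = 1
  d = 5: φ(5) · μ(865/5) = 4 · -1 = -4
  d = 173: φ(173) · μ(865/173) = 172 · -1 = -172
  d = 865: φ(865) · μ(865/865) = 688 · 1 = 688
Summing: (φ * μ)(865) = 1 + -4 + -172 + 688 = 513.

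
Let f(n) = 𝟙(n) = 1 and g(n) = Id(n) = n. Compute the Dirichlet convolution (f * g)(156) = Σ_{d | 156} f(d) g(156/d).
(𝟙 * Id)(156) = 392

Divisors of 156: [1, 2, 3, 4, 6, 12, 13, 26, 39, 52, 78, 156]. For each d | 156:
  d = 1: 𝟙(1) · Id(156/1) = 1 · 156 = 156
  d = 2: 𝟙(2) · Id(156/2) = 1 · 78 = 78
  d = 3: 𝟙(3) · Id(156/3) = 1 · 52 = 52
  d = 4: 𝟙(4) · Id(156/4) = 1 · 39 = 39
  d = 6: 𝟙(6) · Id(156/6) = 1 · 26 = 26
  d = 12: 𝟙(12) · Id(156/12) = 1 · 13 = 13
  d = 13: 𝟙(13) · Id(156/13) = 1 · 12 = 12
  d = 26: 𝟙(26) · Id(156/26) = 1 · 6 = 6
  d = 39: 𝟙(39) · Id(156/39) = 1 · 4 = 4
  d = 52: 𝟙(52) · Id(156/52) = 1 · 3 = 3
  d = 78: 𝟙(78) · Id(156/78) = 1 · 2 = 2
  d = 156: 𝟙(156) · Id(156/156) = 1 · 1 = 1
Summing: (𝟙 * Id)(156) = 156 + 78 + 52 + 39 + 26 + 13 + 12 + 6 + 4 + 3 + 2 + 1 = 392.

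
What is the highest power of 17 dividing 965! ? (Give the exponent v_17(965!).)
v_17(965!) = 59

Legendre's formula: v_p(n!) = Σ_{k ≥ 1} ⌊n / p^k⌋. For p = 17, n = 965, the terms are:
  ⌊965/17^1⌋ = ⌊965/17⌋ = 56
  ⌊965/17^2⌋ = ⌊965/289⌋ = 3
(the next term ⌊965/17^3⌋ = 0, terminating the sum). Summing: v_17(965!) = 56 + 3 = 59.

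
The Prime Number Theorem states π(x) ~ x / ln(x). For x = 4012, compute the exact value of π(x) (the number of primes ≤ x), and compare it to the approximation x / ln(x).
π(4012) = 553;  x/ln(x) ≈ 483.55;  relative error ≈ 12.56%.

Directly count primes up to 4012: π(4012) = 553. The PNT approximation gives 4012/ln(4012) ≈ 4012/8.29705 ≈ 483.55. Relative error (π(x) − x/ln(x)) / π(x) ≈ 12.56%; the approximation is known to undercount slightly (Li(x) is a better estimate).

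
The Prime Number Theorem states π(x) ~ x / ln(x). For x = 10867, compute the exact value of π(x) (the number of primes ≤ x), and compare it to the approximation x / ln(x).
π(10867) = 1322;  x/ln(x) ≈ 1169.31;  relative error ≈ 11.55%.

Directly count primes up to 10867: π(10867) = 1322. The PNT approximation gives 10867/ln(10867) ≈ 10867/9.29349 ≈ 1169.31. Relative error (π(x) − x/ln(x)) / π(x) ≈ 11.55%; the approximation is known to undercount slightly (Li(x) is a better estimate).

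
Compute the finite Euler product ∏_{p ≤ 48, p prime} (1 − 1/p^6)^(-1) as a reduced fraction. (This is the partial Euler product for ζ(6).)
∏ = 739922824862544451640166694180680765476614483998462834502498139791315/727309058868145310276350820375862045292293308126790710400267935809536

The primes p ≤ 48 are [2, 3, 5, 7, 11, 13, 17, 19, 23, 29, 31, 37, 41, 43, 47]. For each prime, (1 − 1/p^6)^(-1) = p^6 / (p^6 − 1). The product is (1 − 1/2^6)^(-1), (1 − 1/3^6)^(-1), (1 − 1/5^6)^(-1), (1 − 1/7^6)^(-1), (1 − 1/11^6)^(-1), (1 − 1/13^6)^(-1), (1 − 1/17^6)^(-1), (1 − 1/19^6)^(-1), (1 − 1/23^6)^(-1), (1 − 1/29^6)^(-1), (1 − 1/31^6)^(-1), (1 − 1/37^6)^(-1), (1 − 1/41^6)^(-1), (1 − 1/43^6)^(-1), (1 − 1/47^6)^(-1) = ∏ p^6 / (p^6 − 1) = 739922824862544451640166694180680765476614483998462834502498139791315/727309058868145310276350820375862045292293308126790710400267935809536.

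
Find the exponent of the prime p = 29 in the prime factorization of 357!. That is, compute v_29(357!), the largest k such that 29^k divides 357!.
v_29(357!) = 12

Legendre's formula: v_p(n!) = Σ_{k ≥ 1} ⌊n / p^k⌋. For p = 29, n = 357, the terms are:
  ⌊357/29^1⌋ = ⌊357/29⌋ = 12
(the next term ⌊357/29^2⌋ = 0, terminating the sum). Summing: v_29(357!) = 12 = 12.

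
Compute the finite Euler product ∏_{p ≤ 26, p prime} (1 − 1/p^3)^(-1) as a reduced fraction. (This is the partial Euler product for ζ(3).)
∏ = 580625301352525/483109627290624

The primes p ≤ 26 are [2, 3, 5, 7, 11, 13, 17, 19, 23]. For each prime, (1 − 1/p^3)^(-1) = p^3 / (p^3 − 1). The product is (1 − 1/2^3)^(-1), (1 − 1/3^3)^(-1), (1 − 1/5^3)^(-1), (1 − 1/7^3)^(-1), (1 − 1/11^3)^(-1), (1 − 1/13^3)^(-1), (1 − 1/17^3)^(-1), (1 − 1/19^3)^(-1), (1 − 1/23^3)^(-1) = ∏ p^3 / (p^3 − 1) = 580625301352525/483109627290624.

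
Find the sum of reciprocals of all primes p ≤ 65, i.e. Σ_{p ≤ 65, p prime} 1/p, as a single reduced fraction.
Σ 1/p = 201015517717077830328949/117288381359406970983270

π(65) = 18, so the primes ≤ 65 are [2, 3, 5, 7, 11, 13, 17, 19, 23, 29, 31, 37, 41, 43, 47, 53, 59, 61]. Summing 1/p over these primes: 201015517717077830328949/117288381359406970983270 ≈ 1.7139. Mertens estimate ln ln(65) + 0.2615 ≈ 1.6905.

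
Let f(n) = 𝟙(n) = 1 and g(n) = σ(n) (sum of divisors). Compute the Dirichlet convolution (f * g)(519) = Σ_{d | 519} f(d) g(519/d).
(𝟙 * σ)(519) = 875

Divisors of 519: [1, 3, 173, 519]. For each d | 519:
  d = 1: 𝟙(1) · σ(519/1) = 1 · 696 = 696
  d = 3: 𝟙(3) · σ(519/3) = 1 · 174 = 174
  d = 173: 𝟙(173) · σ(519/173) = 1 · 4 = 4
  d = 519: 𝟙(519) · σ(519/519) = 1 · 1 = 1
Summing: (𝟙 * σ)(519) = 696 + 174 + 4 + 1 = 875.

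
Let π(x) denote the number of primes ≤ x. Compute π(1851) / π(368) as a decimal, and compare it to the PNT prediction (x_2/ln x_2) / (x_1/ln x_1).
π(1851)/π(368) = 283/73 ≈ 3.8767;  PNT prediction ≈ 3.9499.

π(368) = 73 and π(1851) = 283, so π(1851)/π(368) ≈ 3.8767. The PNT-predicted ratio is (1851/ln(1851)) / (368/ln(368)) ≈ 3.9499. The two agree to within a few percent, as expected.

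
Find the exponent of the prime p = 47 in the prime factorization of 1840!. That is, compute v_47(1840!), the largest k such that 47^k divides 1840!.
v_47(1840!) = 39

Legendre's formula: v_p(n!) = Σ_{k ≥ 1} ⌊n / p^k⌋. For p = 47, n = 1840, the terms are:
  ⌊1840/47^1⌋ = ⌊1840/47⌋ = 39
(the next term ⌊1840/47^2⌋ = 0, terminating the sum). Summing: v_47(1840!) = 39 = 39.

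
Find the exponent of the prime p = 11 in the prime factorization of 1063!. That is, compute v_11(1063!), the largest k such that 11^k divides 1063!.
v_11(1063!) = 104

Legendre's formula: v_p(n!) = Σ_{k ≥ 1} ⌊n / p^k⌋. For p = 11, n = 1063, the terms are:
  ⌊1063/11^1⌋ = ⌊1063/11⌋ = 96
  ⌊1063/11^2⌋ = ⌊1063/121⌋ = 8
(the next term ⌊1063/11^3⌋ = 0, terminating the sum). Summing: v_11(1063!) = 96 + 8 = 104.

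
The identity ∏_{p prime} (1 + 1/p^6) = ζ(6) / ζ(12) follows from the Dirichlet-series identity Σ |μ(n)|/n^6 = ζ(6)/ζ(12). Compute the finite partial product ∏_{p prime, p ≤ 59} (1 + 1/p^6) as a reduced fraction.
∏ = 15208164362828403658148964619279112555962623197017564159533315284245673252712693579875969187856000000/14952583309331613601270624305866697838298339465266429234833578634476621111163572328947624655858571977

The primes p ≤ 59 are [2, 3, 5, 7, 11, 13, 17, 19, 23, 29, 31, 37, 41, 43, 47, 53, 59]. For each, (1 + 1/p^6) = (p^6 + 1)/p^6. Multiplying these fractions over p ∈ [2, 3, 5, 7, 11, 13, 17, 19, 23, 29, 31, 37, 41, 43, 47, 53, 59] gives 15208164362828403658148964619279112555962623197017564159533315284245673252712693579875969187856000000/14952583309331613601270624305866697838298339465266429234833578634476621111163572328947624655858571977. (In the limit P → ∞ this tends to ζ(6)/ζ(12).)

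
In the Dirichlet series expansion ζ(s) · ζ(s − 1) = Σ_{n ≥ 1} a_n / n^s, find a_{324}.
σ(324) = 847

In the product (Σ m^0/m^s)(Σ k / k^s) = Σ (Σ_{d | n} d) / n^s, the coefficient of 1/n^s is σ(n) = Σ_{d | n} d. For n = 324, divisors are [1, 2, 3, 4, 6, 9, 12, 18, 27, 36, 54, 81, 108, 162, 324]; summing: σ(324) = 847.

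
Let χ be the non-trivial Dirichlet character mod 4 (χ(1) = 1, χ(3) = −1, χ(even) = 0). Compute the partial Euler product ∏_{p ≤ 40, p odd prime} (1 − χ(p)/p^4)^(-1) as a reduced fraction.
∏ = 36907491853859640421662745584761054387/37320078298954450639637508295357366272

The odd primes p ≤ 40 are [3, 5, 7, 11, 13, 17, 19, 23, 29, 31, 37]. For each, χ(p) = 1 if p ≡ 1 mod 4, χ(p) = −1 if p ≡ 3 mod 4. Taking (1 − χ(p)/p^4)^(-1) = p^4/(p^4 − χ(p)): (1 − (-1)/3^4)^(-1) · (1 − (1)/5^4)^(-1) · (1 − (-1)/7^4)^(-1) · (1 − (-1)/11^4)^(-1) · (1 − (1)/13^4)^(-1) · (1 − (1)/17^4)^(-1) · (1 − (-1)/19^4)^(-1) · (1 − (-1)/23^4)^(-1) · (1 − (1)/29^4)^(-1) · (1 − (-1)/31^4)^(-1) · (1 − (1)/37^4)^(-1) = 36907491853859640421662745584761054387/37320078298954450639637508295357366272.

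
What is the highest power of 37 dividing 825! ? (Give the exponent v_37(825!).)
v_37(825!) = 22

Legendre's formula: v_p(n!) = Σ_{k ≥ 1} ⌊n / p^k⌋. For p = 37, n = 825, the terms are:
  ⌊825/37^1⌋ = ⌊825/37⌋ = 22
(the next term ⌊825/37^2⌋ = 0, terminating the sum). Summing: v_37(825!) = 22 = 22.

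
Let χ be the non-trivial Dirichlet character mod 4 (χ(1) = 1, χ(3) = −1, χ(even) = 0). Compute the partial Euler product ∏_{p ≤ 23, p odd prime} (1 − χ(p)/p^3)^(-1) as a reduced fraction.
∏ = 177358697820836675/183046656872153088

The odd primes p ≤ 23 are [3, 5, 7, 11, 13, 17, 19, 23]. For each, χ(p) = 1 if p ≡ 1 mod 4, χ(p) = −1 if p ≡ 3 mod 4. Taking (1 − χ(p)/p^3)^(-1) = p^3/(p^3 − χ(p)): (1 − (-1)/3^3)^(-1) · (1 − (1)/5^3)^(-1) · (1 − (-1)/7^3)^(-1) · (1 − (-1)/11^3)^(-1) · (1 − (1)/13^3)^(-1) · (1 − (1)/17^3)^(-1) · (1 − (-1)/19^3)^(-1) · (1 − (-1)/23^3)^(-1) = 177358697820836675/183046656872153088.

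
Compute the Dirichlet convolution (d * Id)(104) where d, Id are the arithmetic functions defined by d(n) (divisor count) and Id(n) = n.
(d * Id)(104) = 390

Divisors of 104: [1, 2, 4, 8, 13, 26, 52, 104]. For each d | 104:
  d = 1: d(1) · Id(104/1) = 1 · 104 = 104
  d = 2: d(2) · Id(104/2) = 2 · 52 = 104
  d = 4: d(4) · Id(104/4) = 3 · 26 = 78
  d = 8: d(8) · Id(104/8) = 4 · 13 = 52
  d = 13: d(13) · Id(104/13) = 2 · 8 = 16
  d = 26: d(26) · Id(104/26) = 4 · 4 = 16
  d = 52: d(52) · Id(104/52) = 6 · 2 = 12
  d = 104: d(104) · Id(104/104) = 8 · 1 = 8
Summing: (d * Id)(104) = 104 + 104 + 78 + 52 + 16 + 16 + 12 + 8 = 390.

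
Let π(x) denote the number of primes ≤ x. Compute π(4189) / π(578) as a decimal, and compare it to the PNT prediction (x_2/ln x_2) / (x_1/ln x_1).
π(4189)/π(578) = 574/106 ≈ 5.4151;  PNT prediction ≈ 5.5263.

π(578) = 106 and π(4189) = 574, so π(4189)/π(578) ≈ 5.4151. The PNT-predicted ratio is (4189/ln(4189)) / (578/ln(578)) ≈ 5.5263. The two agree to within a few percent, as expected.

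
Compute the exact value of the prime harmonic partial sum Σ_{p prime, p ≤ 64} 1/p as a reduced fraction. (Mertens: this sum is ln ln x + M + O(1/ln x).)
Σ 1/p = 201015517717077830328949/117288381359406970983270

π(64) = 18, so the primes ≤ 64 are [2, 3, 5, 7, 11, 13, 17, 19, 23, 29, 31, 37, 41, 43, 47, 53, 59, 61]. Summing 1/p over these primes: 201015517717077830328949/117288381359406970983270 ≈ 1.7139. Mertens estimate ln ln(64) + 0.2615 ≈ 1.6867.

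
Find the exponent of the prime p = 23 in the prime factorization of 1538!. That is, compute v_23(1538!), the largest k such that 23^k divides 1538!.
v_23(1538!) = 68

Legendre's formula: v_p(n!) = Σ_{k ≥ 1} ⌊n / p^k⌋. For p = 23, n = 1538, the terms are:
  ⌊1538/23^1⌋ = ⌊1538/23⌋ = 66
  ⌊1538/23^2⌋ = ⌊1538/529⌋ = 2
(the next term ⌊1538/23^3⌋ = 0, terminating the sum). Summing: v_23(1538!) = 66 + 2 = 68.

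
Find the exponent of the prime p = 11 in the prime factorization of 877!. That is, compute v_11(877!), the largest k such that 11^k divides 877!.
v_11(877!) = 86

Legendre's formula: v_p(n!) = Σ_{k ≥ 1} ⌊n / p^k⌋. For p = 11, n = 877, the terms are:
  ⌊877/11^1⌋ = ⌊877/11⌋ = 79
  ⌊877/11^2⌋ = ⌊877/121⌋ = 7
(the next term ⌊877/11^3⌋ = 0, terminating the sum). Summing: v_11(877!) = 79 + 7 = 86.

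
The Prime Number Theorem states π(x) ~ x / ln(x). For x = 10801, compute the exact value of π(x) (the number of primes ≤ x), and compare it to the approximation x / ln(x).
π(10801) = 1315;  x/ln(x) ≈ 1162.97;  relative error ≈ 11.56%.

Directly count primes up to 10801: π(10801) = 1315. The PNT approximation gives 10801/ln(10801) ≈ 10801/9.28739 ≈ 1162.97. Relative error (π(x) − x/ln(x)) / π(x) ≈ 11.56%; the approximation is known to undercount slightly (Li(x) is a better estimate).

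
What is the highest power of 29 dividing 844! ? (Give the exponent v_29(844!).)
v_29(844!) = 30

Legendre's formula: v_p(n!) = Σ_{k ≥ 1} ⌊n / p^k⌋. For p = 29, n = 844, the terms are:
  ⌊844/29^1⌋ = ⌊844/29⌋ = 29
  ⌊844/29^2⌋ = ⌊844/841⌋ = 1
(the next term ⌊844/29^3⌋ = 0, terminating the sum). Summing: v_29(844!) = 29 + 1 = 30.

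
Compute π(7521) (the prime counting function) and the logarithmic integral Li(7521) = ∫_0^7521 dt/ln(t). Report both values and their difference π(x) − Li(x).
π(7521) = 952;  Li(7521) ≈ 972.94;  π(x) − Li(x) ≈ -20.94.

Direct count of primes ≤ 7521 gives π(7521) = 952. Numerical evaluation of the logarithmic integral gives Li(7521) ≈ 972.94. The difference π(x) − Li(x) ≈ -20.94 is typically negative for small/moderate x (Li(x) overestimates), though Littlewood's theorem shows this sign changes infinitely often.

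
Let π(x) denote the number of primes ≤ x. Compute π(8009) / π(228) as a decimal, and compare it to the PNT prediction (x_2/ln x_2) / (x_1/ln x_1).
π(8009)/π(228) = 1008/49 ≈ 20.5714;  PNT prediction ≈ 21.2184.

π(228) = 49 and π(8009) = 1008, so π(8009)/π(228) ≈ 20.5714. The PNT-predicted ratio is (8009/ln(8009)) / (228/ln(228)) ≈ 21.2184. The two agree to within a few percent, as expected.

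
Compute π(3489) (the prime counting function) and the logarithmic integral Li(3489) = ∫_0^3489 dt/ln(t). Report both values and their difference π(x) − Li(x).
π(3489) = 487;  Li(3489) ≈ 503.25;  π(x) − Li(x) ≈ -16.25.

Direct count of primes ≤ 3489 gives π(3489) = 487. Numerical evaluation of the logarithmic integral gives Li(3489) ≈ 503.25. The difference π(x) − Li(x) ≈ -16.25 is typically negative for small/moderate x (Li(x) overestimates), though Littlewood's theorem shows this sign changes infinitely often.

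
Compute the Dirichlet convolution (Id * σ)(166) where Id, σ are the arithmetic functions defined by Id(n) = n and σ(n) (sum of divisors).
(Id * σ)(166) = 835

Divisors of 166: [1, 2, 83, 166]. For each d | 166:
  d = 1: Id(1) · σ(166/1) = 1 · 252 = 252
  d = 2: Id(2) · σ(166/2) = 2 · 84 = 168
  d = 83: Id(83) · σ(166/83) = 83 · 3 = 249
  d = 166: Id(166) · σ(166/166) = 166 · 1 = 166
Summing: (Id * σ)(166) = 252 + 168 + 249 + 166 = 835.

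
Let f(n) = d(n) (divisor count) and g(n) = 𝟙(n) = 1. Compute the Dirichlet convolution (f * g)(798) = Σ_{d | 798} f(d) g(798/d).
(d * 𝟙)(798) = 81

Divisors of 798: [1, 2, 3, 6, 7, 14, 19, 21, 38, 42, 57, 114, 133, 266, 399, 798]. For each d | 798:
  d = 1: d(1) · 𝟙(798/1) = 1 · 1 = 1
  d = 2: d(2) · 𝟙(798/2) = 2 · 1 = 2
  d = 3: d(3) · 𝟙(798/3) = 2 · 1 = 2
  d = 6: d(6) · 𝟙(798/6) = 4 · 1 = 4
  d = 7: d(7) · 𝟙(798/7) = 2 · 1 = 2
  d = 14: d(14) · 𝟙(798/14) = 4 · 1 = 4
  d = 19: d(19) · 𝟙(798/19) = 2 · 1 = 2
  d = 21: d(21) · 𝟙(798/21) = 4 · 1 = 4
  d = 38: d(38) · 𝟙(798/38) = 4 · 1 = 4
  d = 42: d(42) · 𝟙(798/42) = 8 · 1 = 8
  d = 57: d(57) · 𝟙(798/57) = 4 · 1 = 4
  d = 114: d(114) · 𝟙(798/114) = 8 · 1 = 8
  d = 133: d(133) · 𝟙(798/133) = 4 · 1 = 4
  d = 266: d(266) · 𝟙(798/266) = 8 · 1 = 8
  d = 399: d(399) · 𝟙(798/399) = 8 · 1 = 8
  d = 798: d(798) · 𝟙(798/798) = 16 · 1 = 16
Summing: (d * 𝟙)(798) = 1 + 2 + 2 + 4 + 2 + 4 + 2 + 4 + 4 + 8 + 4 + 8 + 4 + 8 + 8 + 16 = 81.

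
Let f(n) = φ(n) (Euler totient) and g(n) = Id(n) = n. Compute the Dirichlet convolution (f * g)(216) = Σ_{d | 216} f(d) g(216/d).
(φ * Id)(216) = 1620

Divisors of 216: [1, 2, 3, 4, 6, 8, 9, 12, 18, 24, 27, 36, 54, 72, 108, 216]. For each d | 216:
  d = 1: φ(1) · Id(216/1) = 1 · 216 = 216
  d = 2: φ(2) · Id(216/2) = 1 · 108 = 108
  d = 3: φ(3) · Id(216/3) = 2 · 72 = 144
  d = 4: φ(4) · Id(216/4) = 2 · 54 = 108
  d = 6: φ(6) · Id(216/6) = 2 · 36 = 72
  d = 8: φ(8) · Id(216/8) = 4 · 27 = 108
  d = 9: φ(9) · Id(216/9) = 6 · 24 = 144
  d = 12: φ(12) · Id(216/12) = 4 · 18 = 72
  d = 18: φ(18) · Id(216/18) = 6 · 12 = 72
  d = 24: φ(24) · Id(216/24) = 8 · 9 = 72
  d = 27: φ(27) · Id(216/27) = 18 · 8 = 144
  d = 36: φ(36) · Id(216/36) = 12 · 6 = 72
  d = 54: φ(54) · Id(216/54) = 18 · 4 = 72
  d = 72: φ(72) · Id(216/72) = 24 · 3 = 72
  d = 108: φ(108) · Id(216/108) = 36 · 2 = 72
  d = 216: φ(216) · Id(216/216) = 72 · 1 = 72
Summing: (φ * Id)(216) = 216 + 108 + 144 + 108 + 72 + 108 + 144 + 72 + 72 + 72 + 144 + 72 + 72 + 72 + 72 + 72 = 1620.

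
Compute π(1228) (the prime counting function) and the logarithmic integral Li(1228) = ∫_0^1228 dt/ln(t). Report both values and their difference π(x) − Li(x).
π(1228) = 200;  Li(1228) ≈ 210.12;  π(x) − Li(x) ≈ -10.12.

Direct count of primes ≤ 1228 gives π(1228) = 200. Numerical evaluation of the logarithmic integral gives Li(1228) ≈ 210.12. The difference π(x) − Li(x) ≈ -10.12 is typically negative for small/moderate x (Li(x) overestimates), though Littlewood's theorem shows this sign changes infinitely often.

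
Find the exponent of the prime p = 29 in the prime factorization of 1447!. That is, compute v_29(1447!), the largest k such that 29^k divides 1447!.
v_29(1447!) = 50

Legendre's formula: v_p(n!) = Σ_{k ≥ 1} ⌊n / p^k⌋. For p = 29, n = 1447, the terms are:
  ⌊1447/29^1⌋ = ⌊1447/29⌋ = 49
  ⌊1447/29^2⌋ = ⌊1447/841⌋ = 1
(the next term ⌊1447/29^3⌋ = 0, terminating the sum). Summing: v_29(1447!) = 49 + 1 = 50.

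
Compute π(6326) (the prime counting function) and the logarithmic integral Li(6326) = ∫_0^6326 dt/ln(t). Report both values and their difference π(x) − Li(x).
π(6326) = 823;  Li(6326) ≈ 837.77;  π(x) − Li(x) ≈ -14.77.

Direct count of primes ≤ 6326 gives π(6326) = 823. Numerical evaluation of the logarithmic integral gives Li(6326) ≈ 837.77. The difference π(x) − Li(x) ≈ -14.77 is typically negative for small/moderate x (Li(x) overestimates), though Littlewood's theorem shows this sign changes infinitely often.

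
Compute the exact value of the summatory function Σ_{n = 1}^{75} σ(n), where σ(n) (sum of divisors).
Σ_{n ≤ 75} σ(n) = 4644

Compute σ(n) for each 1 ≤ n ≤ 75: σ(1) = 1, σ(2) = 3, σ(3) = 4, σ(4) = 7, σ(5) = 6, σ(6) = 12, σ(7) = 8, σ(8) = 15, σ(9) = 13, σ(10) = 18, σ(11) = 12, σ(12) = 28, σ(13) = 14, σ(14) = 24, σ(15) = 24, σ(16) = 31, σ(17) = 18, σ(18) = 39, σ(19) = 20, σ(20) = 42, σ(21) = 32, σ(22) = 36, σ(23) = 24, σ(24) = 60, σ(25) = 31, σ(26) = 42, σ(27) = 40, σ(28) = 56, σ(29) = 30, σ(30) = 72, σ(31) = 32, σ(32) = 63, σ(33) = 48, σ(34) = 54, σ(35) = 48, σ(36) = 91, σ(37) = 38, σ(38) = 60, σ(39) = 56, σ(40) = 90, σ(41) = 42, σ(42) = 96, σ(43) = 44, σ(44) = 84, σ(45) = 78, σ(46) = 72, σ(47) = 48, σ(48) = 124, σ(49) = 57, σ(50) = 93, σ(51) = 72, σ(52) = 98, σ(53) = 54, σ(54) = 120, σ(55) = 72, σ(56) = 120, σ(57) = 80, σ(58) = 90, σ(59) = 60, σ(60) = 168, σ(61) = 62, σ(62) = 96, σ(63) = 104, σ(64) = 127, σ(65) = 84, σ(66) = 144, σ(67) = 68, σ(68) = 126, σ(69) = 96, σ(70) = 144, σ(71) = 72, σ(72) = 195, σ(73) = 74, σ(74) = 114, σ(75) = 124. Summing all 75 values: 4644. (Average order: Σ_{n ≤ x} σ(n) ~ (π²/12) x². For x = 75, (π²/12)·75² ≈ 4626.38.)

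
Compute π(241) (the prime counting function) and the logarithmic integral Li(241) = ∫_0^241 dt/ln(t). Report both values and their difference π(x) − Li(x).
π(241) = 53;  Li(241) ≈ 57.79;  π(x) − Li(x) ≈ -4.79.

Direct count of primes ≤ 241 gives π(241) = 53. Numerical evaluation of the logarithmic integral gives Li(241) ≈ 57.79. The difference π(x) − Li(x) ≈ -4.79 is typically negative for small/moderate x (Li(x) overestimates), though Littlewood's theorem shows this sign changes infinitely often.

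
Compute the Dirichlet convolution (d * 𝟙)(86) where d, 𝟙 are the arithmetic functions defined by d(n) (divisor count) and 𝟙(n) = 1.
(d * 𝟙)(86) = 9

Divisors of 86: [1, 2, 43, 86]. For each d | 86:
  d = 1: d(1) · 𝟙(86/1) = 1 · 1 = 1
  d = 2: d(2) · 𝟙(86/2) = 2 · 1 = 2
  d = 43: d(43) · 𝟙(86/43) = 2 · 1 = 2
  d = 86: d(86) · 𝟙(86/86) = 4 · 1 = 4
Summing: (d * 𝟙)(86) = 1 + 2 + 2 + 4 = 9.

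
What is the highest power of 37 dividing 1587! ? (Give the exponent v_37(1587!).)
v_37(1587!) = 43

Legendre's formula: v_p(n!) = Σ_{k ≥ 1} ⌊n / p^k⌋. For p = 37, n = 1587, the terms are:
  ⌊1587/37^1⌋ = ⌊1587/37⌋ = 42
  ⌊1587/37^2⌋ = ⌊1587/1369⌋ = 1
(the next term ⌊1587/37^3⌋ = 0, terminating the sum). Summing: v_37(1587!) = 42 + 1 = 43.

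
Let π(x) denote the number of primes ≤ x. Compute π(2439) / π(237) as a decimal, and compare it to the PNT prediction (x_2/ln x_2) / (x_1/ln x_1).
π(2439)/π(237) = 361/51 ≈ 7.0784;  PNT prediction ≈ 7.2150.

π(237) = 51 and π(2439) = 361, so π(2439)/π(237) ≈ 7.0784. The PNT-predicted ratio is (2439/ln(2439)) / (237/ln(237)) ≈ 7.2150. The two agree to within a few percent, as expected.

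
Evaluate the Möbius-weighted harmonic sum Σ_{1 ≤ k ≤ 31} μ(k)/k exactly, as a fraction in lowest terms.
Σ μ(k)/k = -4193929329/66853496710

Values of μ(k) for 1 ≤ k ≤ 31: μ(1) = 1, μ(2) = -1, μ(3) = -1, μ(5) = -1, μ(6) = 1, μ(7) = -1, μ(10) = 1, μ(11) = -1, μ(13) = -1, μ(14) = 1, μ(15) = 1, μ(17) = -1, μ(19) = -1, μ(21) = 1, μ(22) = 1, μ(23) = -1, μ(26) = 1, μ(29) = -1, μ(30) = -1, μ(31) = -1, with μ = 0 on non-squarefree integers. Summing μ(k)/k for k where μ(k) ≠ 0 gives -4193929329/66853496710 ≈ -0.0627. (PNT ⟺ this sum → 0 as n → ∞.)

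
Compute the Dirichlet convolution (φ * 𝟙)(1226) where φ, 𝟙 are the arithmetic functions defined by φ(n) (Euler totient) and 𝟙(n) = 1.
(φ * 𝟙)(1226) = 1226

Divisors of 1226: [1, 2, 613, 1226]. For each d | 1226:
  d = 1: φ(1) · 𝟙(1226/1) = 1 · 1 = 1
  d = 2: φ(2) · 𝟙(1226/2) = 1 · 1 = 1
  d = 613: φ(613) · 𝟙(1226/613) = 612 · 1 = 612
  d = 1226: φ(1226) · 𝟙(1226/1226) = 612 · 1 = 612
Summing: (φ * 𝟙)(1226) = 1 + 1 + 612 + 612 = 1226.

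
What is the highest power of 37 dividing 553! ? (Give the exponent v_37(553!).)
v_37(553!) = 14

Legendre's formula: v_p(n!) = Σ_{k ≥ 1} ⌊n / p^k⌋. For p = 37, n = 553, the terms are:
  ⌊553/37^1⌋ = ⌊553/37⌋ = 14
(the next term ⌊553/37^2⌋ = 0, terminating the sum). Summing: v_37(553!) = 14 = 14.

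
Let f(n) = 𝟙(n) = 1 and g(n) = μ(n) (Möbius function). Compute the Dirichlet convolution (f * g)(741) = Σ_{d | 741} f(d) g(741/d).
(𝟙 * μ)(741) = 0

Divisors of 741: [1, 3, 13, 19, 39, 57, 247, 741]. For each d | 741:
  d = 1: 𝟙(1) · μ(741/1) = 1 · -1 = -1
  d = 3: 𝟙(3) · μ(741/3) = 1 · 1 = 1
  d = 13: 𝟙(13) · μ(741/13) = 1 · 1 = 1
  d = 19: 𝟙(19) · μ(741/19) = 1 · 1 = 1
  d = 39: 𝟙(39) · μ(741/39) = 1 · -1 = -1
  d = 57: 𝟙(57) · μ(741/57) = 1 · -1 = -1
  d = 247: 𝟙(247) · μ(741/247) = 1 · -1 = -1
  d = 741: 𝟙(741) · μ(741/741) = 1 · 1 = 1
Summing: (𝟙 * μ)(741) = -1 + 1 + 1 + 1 + -1 + -1 + -1 + 1 = 0.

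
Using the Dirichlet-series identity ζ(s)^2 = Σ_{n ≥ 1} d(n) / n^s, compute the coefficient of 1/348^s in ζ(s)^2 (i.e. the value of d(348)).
d(348) = 12

ζ(s)^2 = (Σ 1/m^s)(Σ 1/k^s). The coefficient of 1/n^s in the product is the number of ordered pairs (m, k) with mk = n, which equals d(n). For n = 348, divisors are [1, 2, 3, 4, 6, 12, 29, 58, 87, 116, 174, 348], so d(348) = 12.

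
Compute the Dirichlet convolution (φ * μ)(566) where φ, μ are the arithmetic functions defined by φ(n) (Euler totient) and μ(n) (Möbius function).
(φ * μ)(566) = 0

Divisors of 566: [1, 2, 283, 566]. For each d | 566:
  d = 1: φ(1) · μ(566/1) = 1 · 1 = 1
  d = 2: φ(2) · μ(566/2) = 1 · -1 = -1
  d = 283: φ(283) · μ(566/283) = 282 · -1 = -282
  d = 566: φ(566) · μ(566/566) = 282 · 1 = 282
Summing: (φ * μ)(566) = 1 + -1 + -282 + 282 = 0.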